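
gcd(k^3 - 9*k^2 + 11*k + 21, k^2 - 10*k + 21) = k^2 - 10*k + 21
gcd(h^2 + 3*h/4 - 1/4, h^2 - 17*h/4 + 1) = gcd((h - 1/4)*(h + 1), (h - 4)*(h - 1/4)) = h - 1/4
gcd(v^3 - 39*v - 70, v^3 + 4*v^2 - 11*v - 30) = v^2 + 7*v + 10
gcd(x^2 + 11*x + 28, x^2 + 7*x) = x + 7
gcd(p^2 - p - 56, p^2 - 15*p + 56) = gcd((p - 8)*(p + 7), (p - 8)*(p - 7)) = p - 8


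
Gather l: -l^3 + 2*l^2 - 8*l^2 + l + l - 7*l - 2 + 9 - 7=-l^3 - 6*l^2 - 5*l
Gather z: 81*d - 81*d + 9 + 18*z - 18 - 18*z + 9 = 0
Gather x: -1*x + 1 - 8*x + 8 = 9 - 9*x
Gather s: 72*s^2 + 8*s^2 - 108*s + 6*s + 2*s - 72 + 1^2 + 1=80*s^2 - 100*s - 70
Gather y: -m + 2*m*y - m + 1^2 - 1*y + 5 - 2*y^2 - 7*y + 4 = -2*m - 2*y^2 + y*(2*m - 8) + 10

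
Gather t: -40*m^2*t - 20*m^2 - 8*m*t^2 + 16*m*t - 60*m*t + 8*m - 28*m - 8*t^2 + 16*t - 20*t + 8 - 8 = -20*m^2 - 20*m + t^2*(-8*m - 8) + t*(-40*m^2 - 44*m - 4)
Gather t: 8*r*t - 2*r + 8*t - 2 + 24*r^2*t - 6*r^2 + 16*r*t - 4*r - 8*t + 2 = -6*r^2 - 6*r + t*(24*r^2 + 24*r)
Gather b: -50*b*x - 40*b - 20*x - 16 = b*(-50*x - 40) - 20*x - 16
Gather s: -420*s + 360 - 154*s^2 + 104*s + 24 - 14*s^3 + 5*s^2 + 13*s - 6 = -14*s^3 - 149*s^2 - 303*s + 378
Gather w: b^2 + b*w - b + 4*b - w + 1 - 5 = b^2 + 3*b + w*(b - 1) - 4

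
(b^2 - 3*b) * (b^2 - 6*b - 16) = b^4 - 9*b^3 + 2*b^2 + 48*b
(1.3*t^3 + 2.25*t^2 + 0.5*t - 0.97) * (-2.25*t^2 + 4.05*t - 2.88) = -2.925*t^5 + 0.2025*t^4 + 4.2435*t^3 - 2.2725*t^2 - 5.3685*t + 2.7936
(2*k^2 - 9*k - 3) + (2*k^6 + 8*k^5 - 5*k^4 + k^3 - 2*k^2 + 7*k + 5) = 2*k^6 + 8*k^5 - 5*k^4 + k^3 - 2*k + 2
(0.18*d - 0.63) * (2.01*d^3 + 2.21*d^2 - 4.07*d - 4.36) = 0.3618*d^4 - 0.8685*d^3 - 2.1249*d^2 + 1.7793*d + 2.7468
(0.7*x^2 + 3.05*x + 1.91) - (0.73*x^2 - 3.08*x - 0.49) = -0.03*x^2 + 6.13*x + 2.4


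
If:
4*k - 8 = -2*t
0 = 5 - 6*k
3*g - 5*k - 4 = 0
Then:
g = 49/18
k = 5/6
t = 7/3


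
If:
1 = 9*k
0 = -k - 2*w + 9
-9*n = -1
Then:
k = 1/9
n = 1/9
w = 40/9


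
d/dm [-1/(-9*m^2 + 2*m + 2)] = 2*(1 - 9*m)/(-9*m^2 + 2*m + 2)^2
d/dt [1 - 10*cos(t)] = 10*sin(t)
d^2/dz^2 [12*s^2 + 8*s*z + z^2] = 2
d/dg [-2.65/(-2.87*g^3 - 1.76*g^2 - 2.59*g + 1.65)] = (-22.8165*g^2 - 9.328*g - 6.8635)/(2.87*g^3 + 1.76*g^2 + 2.59*g - 1.65)^2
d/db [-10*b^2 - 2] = -20*b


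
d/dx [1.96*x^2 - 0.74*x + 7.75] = 3.92*x - 0.74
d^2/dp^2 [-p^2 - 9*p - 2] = -2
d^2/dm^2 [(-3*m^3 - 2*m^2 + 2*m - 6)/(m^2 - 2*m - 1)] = 2*(-17*m^3 - 42*m^2 + 33*m - 36)/(m^6 - 6*m^5 + 9*m^4 + 4*m^3 - 9*m^2 - 6*m - 1)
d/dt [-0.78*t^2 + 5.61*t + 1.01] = 5.61 - 1.56*t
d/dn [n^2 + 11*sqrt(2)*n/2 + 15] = 2*n + 11*sqrt(2)/2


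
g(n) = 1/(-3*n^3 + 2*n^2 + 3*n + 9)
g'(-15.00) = 0.00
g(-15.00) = 0.00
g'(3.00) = 0.03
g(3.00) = -0.02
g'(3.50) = 0.01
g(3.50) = -0.01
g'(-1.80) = 0.04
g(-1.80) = 0.04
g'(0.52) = -0.02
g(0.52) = 0.09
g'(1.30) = 0.07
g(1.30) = 0.10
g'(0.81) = -0.00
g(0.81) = 0.09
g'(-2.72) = 0.01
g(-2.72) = 0.01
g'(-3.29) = 0.01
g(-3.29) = 0.01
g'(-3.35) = 0.01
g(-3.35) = 0.01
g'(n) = (9*n^2 - 4*n - 3)/(-3*n^3 + 2*n^2 + 3*n + 9)^2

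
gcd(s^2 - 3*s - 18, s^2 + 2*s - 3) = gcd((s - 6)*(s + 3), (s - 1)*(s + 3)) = s + 3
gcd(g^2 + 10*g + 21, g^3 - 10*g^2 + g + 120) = g + 3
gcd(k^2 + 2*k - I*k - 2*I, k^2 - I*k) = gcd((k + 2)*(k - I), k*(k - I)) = k - I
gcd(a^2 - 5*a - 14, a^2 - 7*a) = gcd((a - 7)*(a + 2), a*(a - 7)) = a - 7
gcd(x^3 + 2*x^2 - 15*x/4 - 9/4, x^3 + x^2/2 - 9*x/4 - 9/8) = x^2 - x - 3/4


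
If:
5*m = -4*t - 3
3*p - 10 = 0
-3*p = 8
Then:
No Solution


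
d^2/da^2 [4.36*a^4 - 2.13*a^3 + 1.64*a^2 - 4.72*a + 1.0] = 52.32*a^2 - 12.78*a + 3.28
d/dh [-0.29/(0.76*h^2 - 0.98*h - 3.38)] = (0.4408*h - 0.2842)/(-0.76*h^2 + 0.98*h + 3.38)^2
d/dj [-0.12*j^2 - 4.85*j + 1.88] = -0.24*j - 4.85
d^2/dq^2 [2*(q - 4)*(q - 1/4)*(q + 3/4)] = 12*q - 14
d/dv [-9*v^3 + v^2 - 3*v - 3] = -27*v^2 + 2*v - 3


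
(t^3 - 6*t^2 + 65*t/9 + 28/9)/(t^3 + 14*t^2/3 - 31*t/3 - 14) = (3*t^2 - 11*t - 4)/(3*(t^2 + 7*t + 6))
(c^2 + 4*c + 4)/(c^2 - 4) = (c + 2)/(c - 2)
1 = 1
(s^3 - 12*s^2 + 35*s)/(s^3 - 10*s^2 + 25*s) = (s - 7)/(s - 5)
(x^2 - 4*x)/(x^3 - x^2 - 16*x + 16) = x/(x^2 + 3*x - 4)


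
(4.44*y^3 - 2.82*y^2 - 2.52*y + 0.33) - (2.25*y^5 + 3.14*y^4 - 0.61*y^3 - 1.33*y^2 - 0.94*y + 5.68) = -2.25*y^5 - 3.14*y^4 + 5.05*y^3 - 1.49*y^2 - 1.58*y - 5.35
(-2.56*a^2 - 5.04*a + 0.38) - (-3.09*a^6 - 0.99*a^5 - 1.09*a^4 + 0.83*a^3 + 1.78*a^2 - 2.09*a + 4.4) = 3.09*a^6 + 0.99*a^5 + 1.09*a^4 - 0.83*a^3 - 4.34*a^2 - 2.95*a - 4.02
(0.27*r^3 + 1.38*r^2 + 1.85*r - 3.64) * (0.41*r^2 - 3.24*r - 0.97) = 0.1107*r^5 - 0.309*r^4 - 3.9746*r^3 - 8.825*r^2 + 9.9991*r + 3.5308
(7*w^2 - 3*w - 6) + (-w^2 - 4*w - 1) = 6*w^2 - 7*w - 7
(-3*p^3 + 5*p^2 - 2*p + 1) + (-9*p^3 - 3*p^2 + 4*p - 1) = -12*p^3 + 2*p^2 + 2*p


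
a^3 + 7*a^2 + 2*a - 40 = (a - 2)*(a + 4)*(a + 5)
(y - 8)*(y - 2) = y^2 - 10*y + 16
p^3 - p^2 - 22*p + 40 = (p - 4)*(p - 2)*(p + 5)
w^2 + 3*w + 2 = (w + 1)*(w + 2)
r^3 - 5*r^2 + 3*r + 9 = (r - 3)^2*(r + 1)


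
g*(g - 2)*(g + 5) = g^3 + 3*g^2 - 10*g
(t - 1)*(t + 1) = t^2 - 1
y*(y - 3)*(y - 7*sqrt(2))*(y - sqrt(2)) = y^4 - 8*sqrt(2)*y^3 - 3*y^3 + 14*y^2 + 24*sqrt(2)*y^2 - 42*y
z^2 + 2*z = z*(z + 2)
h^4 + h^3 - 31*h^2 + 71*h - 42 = (h - 3)*(h - 2)*(h - 1)*(h + 7)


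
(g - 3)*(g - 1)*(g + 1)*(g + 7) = g^4 + 4*g^3 - 22*g^2 - 4*g + 21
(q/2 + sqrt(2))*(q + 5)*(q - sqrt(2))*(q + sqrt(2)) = q^4/2 + sqrt(2)*q^3 + 5*q^3/2 - q^2 + 5*sqrt(2)*q^2 - 5*q - 2*sqrt(2)*q - 10*sqrt(2)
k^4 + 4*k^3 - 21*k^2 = k^2*(k - 3)*(k + 7)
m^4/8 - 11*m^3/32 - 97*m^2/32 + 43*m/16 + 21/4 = (m/4 + 1)*(m/2 + 1/2)*(m - 6)*(m - 7/4)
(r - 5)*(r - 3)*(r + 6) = r^3 - 2*r^2 - 33*r + 90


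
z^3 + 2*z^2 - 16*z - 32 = (z - 4)*(z + 2)*(z + 4)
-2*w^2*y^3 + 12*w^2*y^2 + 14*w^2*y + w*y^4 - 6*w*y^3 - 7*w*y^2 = y*(-2*w + y)*(y - 7)*(w*y + w)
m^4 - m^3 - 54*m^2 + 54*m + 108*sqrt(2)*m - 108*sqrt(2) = (m - 1)*(m - 3*sqrt(2))^2*(m + 6*sqrt(2))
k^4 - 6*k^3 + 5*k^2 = k^2*(k - 5)*(k - 1)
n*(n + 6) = n^2 + 6*n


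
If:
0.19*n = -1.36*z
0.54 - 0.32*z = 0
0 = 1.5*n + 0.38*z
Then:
No Solution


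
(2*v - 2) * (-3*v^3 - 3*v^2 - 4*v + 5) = -6*v^4 - 2*v^2 + 18*v - 10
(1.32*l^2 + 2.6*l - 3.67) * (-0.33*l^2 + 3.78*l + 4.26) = -0.4356*l^4 + 4.1316*l^3 + 16.6623*l^2 - 2.7966*l - 15.6342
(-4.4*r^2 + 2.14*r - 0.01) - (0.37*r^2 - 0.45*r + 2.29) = -4.77*r^2 + 2.59*r - 2.3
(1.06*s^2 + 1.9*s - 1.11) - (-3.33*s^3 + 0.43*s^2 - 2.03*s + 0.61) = 3.33*s^3 + 0.63*s^2 + 3.93*s - 1.72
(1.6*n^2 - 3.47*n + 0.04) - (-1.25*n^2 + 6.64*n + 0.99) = 2.85*n^2 - 10.11*n - 0.95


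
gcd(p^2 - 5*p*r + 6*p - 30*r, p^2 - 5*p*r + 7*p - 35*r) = p - 5*r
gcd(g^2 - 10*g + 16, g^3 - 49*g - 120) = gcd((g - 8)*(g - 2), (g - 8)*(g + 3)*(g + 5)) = g - 8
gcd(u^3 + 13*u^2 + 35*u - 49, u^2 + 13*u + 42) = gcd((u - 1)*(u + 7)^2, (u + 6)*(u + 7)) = u + 7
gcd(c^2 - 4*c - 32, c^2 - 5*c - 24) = c - 8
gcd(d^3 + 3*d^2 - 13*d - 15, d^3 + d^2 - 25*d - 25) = d^2 + 6*d + 5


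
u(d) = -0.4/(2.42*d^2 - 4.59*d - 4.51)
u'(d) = -0.4*(4.59 - 4.84*d)/(2.42*d^2 - 4.59*d - 4.51)^2 = (1.936*d - 1.836)/(-2.42*d^2 + 4.59*d + 4.51)^2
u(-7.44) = -0.00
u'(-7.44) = -0.00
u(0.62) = 0.06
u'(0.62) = -0.02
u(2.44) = 0.31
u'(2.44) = 1.70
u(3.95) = -0.03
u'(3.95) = 0.03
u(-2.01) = -0.03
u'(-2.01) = -0.03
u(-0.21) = 0.12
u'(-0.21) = -0.19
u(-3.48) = -0.01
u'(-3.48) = -0.01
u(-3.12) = -0.01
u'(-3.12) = -0.01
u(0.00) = 0.09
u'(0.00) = -0.09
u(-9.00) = -0.00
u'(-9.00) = -0.00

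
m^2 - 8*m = m*(m - 8)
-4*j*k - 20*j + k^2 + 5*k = (-4*j + k)*(k + 5)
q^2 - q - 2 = (q - 2)*(q + 1)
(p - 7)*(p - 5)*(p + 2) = p^3 - 10*p^2 + 11*p + 70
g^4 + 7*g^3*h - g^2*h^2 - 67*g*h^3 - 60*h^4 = (g - 3*h)*(g + h)*(g + 4*h)*(g + 5*h)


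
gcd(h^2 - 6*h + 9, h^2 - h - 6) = h - 3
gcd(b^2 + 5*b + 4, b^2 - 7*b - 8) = b + 1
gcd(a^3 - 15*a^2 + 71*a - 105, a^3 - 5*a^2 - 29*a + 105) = a^2 - 10*a + 21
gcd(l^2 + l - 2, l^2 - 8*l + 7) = l - 1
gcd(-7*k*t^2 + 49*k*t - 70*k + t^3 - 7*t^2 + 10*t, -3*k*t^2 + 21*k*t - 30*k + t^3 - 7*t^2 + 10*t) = t^2 - 7*t + 10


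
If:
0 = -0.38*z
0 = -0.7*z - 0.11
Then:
No Solution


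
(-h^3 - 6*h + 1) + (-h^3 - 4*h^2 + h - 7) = -2*h^3 - 4*h^2 - 5*h - 6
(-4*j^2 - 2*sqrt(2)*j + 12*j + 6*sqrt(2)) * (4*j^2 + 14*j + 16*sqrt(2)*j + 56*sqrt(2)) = -16*j^4 - 72*sqrt(2)*j^3 - 8*j^3 - 36*sqrt(2)*j^2 + 104*j^2 - 32*j + 756*sqrt(2)*j + 672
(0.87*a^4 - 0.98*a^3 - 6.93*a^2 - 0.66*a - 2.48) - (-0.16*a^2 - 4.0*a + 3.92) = 0.87*a^4 - 0.98*a^3 - 6.77*a^2 + 3.34*a - 6.4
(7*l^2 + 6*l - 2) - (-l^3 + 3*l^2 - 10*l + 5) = l^3 + 4*l^2 + 16*l - 7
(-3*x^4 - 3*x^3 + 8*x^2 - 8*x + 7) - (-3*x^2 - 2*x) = -3*x^4 - 3*x^3 + 11*x^2 - 6*x + 7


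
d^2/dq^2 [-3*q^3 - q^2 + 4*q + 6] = -18*q - 2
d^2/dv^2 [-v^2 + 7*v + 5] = -2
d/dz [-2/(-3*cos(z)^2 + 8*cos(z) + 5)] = 4*(3*cos(z) - 4)*sin(z)/(-3*cos(z)^2 + 8*cos(z) + 5)^2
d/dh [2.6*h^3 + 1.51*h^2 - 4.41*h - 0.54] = 7.8*h^2 + 3.02*h - 4.41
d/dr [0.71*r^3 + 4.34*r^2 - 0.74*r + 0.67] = 2.13*r^2 + 8.68*r - 0.74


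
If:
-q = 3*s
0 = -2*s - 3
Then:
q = 9/2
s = -3/2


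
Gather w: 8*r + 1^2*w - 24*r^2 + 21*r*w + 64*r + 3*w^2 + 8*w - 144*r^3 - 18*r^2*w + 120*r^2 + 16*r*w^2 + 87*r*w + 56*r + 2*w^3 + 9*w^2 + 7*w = -144*r^3 + 96*r^2 + 128*r + 2*w^3 + w^2*(16*r + 12) + w*(-18*r^2 + 108*r + 16)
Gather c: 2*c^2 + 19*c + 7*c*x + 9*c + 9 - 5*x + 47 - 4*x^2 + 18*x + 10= 2*c^2 + c*(7*x + 28) - 4*x^2 + 13*x + 66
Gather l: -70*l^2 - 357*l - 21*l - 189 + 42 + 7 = -70*l^2 - 378*l - 140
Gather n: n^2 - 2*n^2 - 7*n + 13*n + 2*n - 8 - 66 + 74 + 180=-n^2 + 8*n + 180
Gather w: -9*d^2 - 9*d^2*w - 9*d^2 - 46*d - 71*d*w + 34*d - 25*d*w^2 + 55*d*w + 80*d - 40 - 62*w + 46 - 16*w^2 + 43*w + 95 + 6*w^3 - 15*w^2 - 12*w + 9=-18*d^2 + 68*d + 6*w^3 + w^2*(-25*d - 31) + w*(-9*d^2 - 16*d - 31) + 110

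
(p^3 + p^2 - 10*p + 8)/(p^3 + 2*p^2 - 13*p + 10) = (p + 4)/(p + 5)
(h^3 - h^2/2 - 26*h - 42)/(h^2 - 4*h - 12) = h + 7/2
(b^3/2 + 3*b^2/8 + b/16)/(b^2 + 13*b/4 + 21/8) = b*(8*b^2 + 6*b + 1)/(2*(8*b^2 + 26*b + 21))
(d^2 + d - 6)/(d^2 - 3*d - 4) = (-d^2 - d + 6)/(-d^2 + 3*d + 4)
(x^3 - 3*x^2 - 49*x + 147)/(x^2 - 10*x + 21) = x + 7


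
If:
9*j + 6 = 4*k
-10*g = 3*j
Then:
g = 1/5 - 2*k/15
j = 4*k/9 - 2/3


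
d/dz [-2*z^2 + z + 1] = 1 - 4*z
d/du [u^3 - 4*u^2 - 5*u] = 3*u^2 - 8*u - 5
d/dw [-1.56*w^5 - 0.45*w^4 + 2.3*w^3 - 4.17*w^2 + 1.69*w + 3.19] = -7.8*w^4 - 1.8*w^3 + 6.9*w^2 - 8.34*w + 1.69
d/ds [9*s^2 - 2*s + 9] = 18*s - 2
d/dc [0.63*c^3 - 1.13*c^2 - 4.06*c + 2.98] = 1.89*c^2 - 2.26*c - 4.06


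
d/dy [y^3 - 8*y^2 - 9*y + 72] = 3*y^2 - 16*y - 9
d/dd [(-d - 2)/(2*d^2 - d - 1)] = (-2*d^2 + d + (d + 2)*(4*d - 1) + 1)/(-2*d^2 + d + 1)^2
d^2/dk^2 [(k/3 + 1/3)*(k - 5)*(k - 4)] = 2*k - 16/3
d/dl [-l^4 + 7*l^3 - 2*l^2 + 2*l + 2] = -4*l^3 + 21*l^2 - 4*l + 2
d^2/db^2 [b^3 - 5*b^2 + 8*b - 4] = 6*b - 10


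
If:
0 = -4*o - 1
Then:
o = -1/4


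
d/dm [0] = 0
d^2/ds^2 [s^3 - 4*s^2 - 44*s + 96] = 6*s - 8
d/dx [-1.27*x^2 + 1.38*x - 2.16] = 1.38 - 2.54*x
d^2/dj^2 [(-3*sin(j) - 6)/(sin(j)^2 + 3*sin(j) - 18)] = 3*(sin(j)^5 + 5*sin(j)^4 + 124*sin(j)^3 + 204*sin(j)^2 + 288*sin(j) - 216)/(sin(j)^2 + 3*sin(j) - 18)^3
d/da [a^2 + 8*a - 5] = 2*a + 8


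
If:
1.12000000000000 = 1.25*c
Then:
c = 0.90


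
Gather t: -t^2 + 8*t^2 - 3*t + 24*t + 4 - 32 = 7*t^2 + 21*t - 28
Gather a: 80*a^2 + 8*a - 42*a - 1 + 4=80*a^2 - 34*a + 3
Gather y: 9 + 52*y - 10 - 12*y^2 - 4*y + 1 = -12*y^2 + 48*y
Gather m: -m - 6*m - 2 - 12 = -7*m - 14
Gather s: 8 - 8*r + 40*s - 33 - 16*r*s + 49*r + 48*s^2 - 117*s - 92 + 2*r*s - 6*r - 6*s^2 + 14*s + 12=35*r + 42*s^2 + s*(-14*r - 63) - 105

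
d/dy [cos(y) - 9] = -sin(y)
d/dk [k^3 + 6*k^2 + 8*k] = 3*k^2 + 12*k + 8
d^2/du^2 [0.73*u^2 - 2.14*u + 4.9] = 1.46000000000000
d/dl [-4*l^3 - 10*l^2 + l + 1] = -12*l^2 - 20*l + 1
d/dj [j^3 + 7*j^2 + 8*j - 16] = 3*j^2 + 14*j + 8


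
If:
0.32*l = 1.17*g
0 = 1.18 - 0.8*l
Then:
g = 0.40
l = 1.48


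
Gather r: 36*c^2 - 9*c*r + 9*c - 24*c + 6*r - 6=36*c^2 - 15*c + r*(6 - 9*c) - 6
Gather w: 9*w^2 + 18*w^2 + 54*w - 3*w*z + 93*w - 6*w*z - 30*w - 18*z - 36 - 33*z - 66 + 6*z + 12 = 27*w^2 + w*(117 - 9*z) - 45*z - 90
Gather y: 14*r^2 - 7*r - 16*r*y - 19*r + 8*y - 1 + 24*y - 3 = 14*r^2 - 26*r + y*(32 - 16*r) - 4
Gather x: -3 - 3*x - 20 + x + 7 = -2*x - 16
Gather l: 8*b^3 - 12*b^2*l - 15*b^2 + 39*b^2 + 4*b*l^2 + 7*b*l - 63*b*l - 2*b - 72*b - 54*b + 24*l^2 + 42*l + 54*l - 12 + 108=8*b^3 + 24*b^2 - 128*b + l^2*(4*b + 24) + l*(-12*b^2 - 56*b + 96) + 96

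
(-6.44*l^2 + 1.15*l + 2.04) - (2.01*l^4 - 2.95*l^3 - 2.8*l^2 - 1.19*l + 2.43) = -2.01*l^4 + 2.95*l^3 - 3.64*l^2 + 2.34*l - 0.39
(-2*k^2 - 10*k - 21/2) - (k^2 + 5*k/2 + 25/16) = -3*k^2 - 25*k/2 - 193/16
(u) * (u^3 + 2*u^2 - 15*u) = u^4 + 2*u^3 - 15*u^2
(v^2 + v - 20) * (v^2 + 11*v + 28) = v^4 + 12*v^3 + 19*v^2 - 192*v - 560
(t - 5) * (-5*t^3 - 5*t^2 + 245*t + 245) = -5*t^4 + 20*t^3 + 270*t^2 - 980*t - 1225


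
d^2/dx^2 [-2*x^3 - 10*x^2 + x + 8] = -12*x - 20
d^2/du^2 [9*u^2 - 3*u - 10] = 18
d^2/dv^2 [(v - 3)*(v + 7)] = 2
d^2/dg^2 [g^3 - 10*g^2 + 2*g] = 6*g - 20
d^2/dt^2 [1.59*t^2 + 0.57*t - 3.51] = 3.18000000000000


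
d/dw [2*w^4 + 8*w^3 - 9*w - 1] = 8*w^3 + 24*w^2 - 9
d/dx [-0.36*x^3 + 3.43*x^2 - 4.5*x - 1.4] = -1.08*x^2 + 6.86*x - 4.5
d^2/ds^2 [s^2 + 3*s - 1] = 2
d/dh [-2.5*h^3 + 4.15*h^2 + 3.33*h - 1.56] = -7.5*h^2 + 8.3*h + 3.33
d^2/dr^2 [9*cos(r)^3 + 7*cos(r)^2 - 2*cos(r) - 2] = -19*cos(r)/4 - 14*cos(2*r) - 81*cos(3*r)/4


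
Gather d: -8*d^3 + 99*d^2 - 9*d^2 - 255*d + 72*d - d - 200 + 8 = -8*d^3 + 90*d^2 - 184*d - 192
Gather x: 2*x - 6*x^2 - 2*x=-6*x^2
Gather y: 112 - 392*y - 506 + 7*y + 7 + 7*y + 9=-378*y - 378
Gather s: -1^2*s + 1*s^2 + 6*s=s^2 + 5*s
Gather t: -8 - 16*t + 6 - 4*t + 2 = -20*t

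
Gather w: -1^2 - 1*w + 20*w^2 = 20*w^2 - w - 1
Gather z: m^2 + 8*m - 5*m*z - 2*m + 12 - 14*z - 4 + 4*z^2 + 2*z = m^2 + 6*m + 4*z^2 + z*(-5*m - 12) + 8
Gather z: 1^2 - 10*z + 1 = 2 - 10*z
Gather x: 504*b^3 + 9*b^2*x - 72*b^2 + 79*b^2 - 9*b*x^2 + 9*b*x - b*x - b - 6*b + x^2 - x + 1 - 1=504*b^3 + 7*b^2 - 7*b + x^2*(1 - 9*b) + x*(9*b^2 + 8*b - 1)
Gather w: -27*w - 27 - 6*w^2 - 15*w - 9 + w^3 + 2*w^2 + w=w^3 - 4*w^2 - 41*w - 36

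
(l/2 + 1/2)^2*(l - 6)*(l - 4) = l^4/4 - 2*l^3 + 5*l^2/4 + 19*l/2 + 6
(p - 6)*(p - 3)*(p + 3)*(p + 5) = p^4 - p^3 - 39*p^2 + 9*p + 270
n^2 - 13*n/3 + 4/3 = (n - 4)*(n - 1/3)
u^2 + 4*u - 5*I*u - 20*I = (u + 4)*(u - 5*I)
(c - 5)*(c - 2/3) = c^2 - 17*c/3 + 10/3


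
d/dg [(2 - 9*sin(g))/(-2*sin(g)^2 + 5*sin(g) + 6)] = 2*(-9*sin(g)^2 + 4*sin(g) - 32)*cos(g)/(2*sin(g)^2 - 5*sin(g) - 6)^2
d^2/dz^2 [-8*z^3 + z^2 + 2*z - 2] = 2 - 48*z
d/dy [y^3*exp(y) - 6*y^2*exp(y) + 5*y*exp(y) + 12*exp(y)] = (y^3 - 3*y^2 - 7*y + 17)*exp(y)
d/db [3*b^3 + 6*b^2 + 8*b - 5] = 9*b^2 + 12*b + 8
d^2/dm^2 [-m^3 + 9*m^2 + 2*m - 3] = 18 - 6*m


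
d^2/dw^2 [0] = 0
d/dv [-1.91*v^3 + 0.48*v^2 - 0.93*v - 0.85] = -5.73*v^2 + 0.96*v - 0.93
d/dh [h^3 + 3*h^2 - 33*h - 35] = 3*h^2 + 6*h - 33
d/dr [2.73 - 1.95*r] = -1.95000000000000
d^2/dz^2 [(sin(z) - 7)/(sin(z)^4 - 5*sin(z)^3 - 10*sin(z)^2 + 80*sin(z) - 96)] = (-9*sin(z)^9 + 167*sin(z)^8 - 873*sin(z)^7 + 1085*sin(z)^6 + 618*sin(z)^5 + 12372*sin(z)^4 - 46200*sin(z)^3 + 9016*sin(z)^2 + 92544*sin(z) - 60800)/((sin(z) - 4)^3*(sin(z) - 3)^3*(sin(z) - 2)^3*(sin(z) + 4)^3)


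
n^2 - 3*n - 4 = (n - 4)*(n + 1)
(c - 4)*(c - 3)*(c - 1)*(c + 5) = c^4 - 3*c^3 - 21*c^2 + 83*c - 60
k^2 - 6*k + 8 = (k - 4)*(k - 2)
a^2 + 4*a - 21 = (a - 3)*(a + 7)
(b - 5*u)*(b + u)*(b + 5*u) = b^3 + b^2*u - 25*b*u^2 - 25*u^3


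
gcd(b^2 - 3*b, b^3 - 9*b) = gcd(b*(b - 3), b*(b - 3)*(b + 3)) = b^2 - 3*b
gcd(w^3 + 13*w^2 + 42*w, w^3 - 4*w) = w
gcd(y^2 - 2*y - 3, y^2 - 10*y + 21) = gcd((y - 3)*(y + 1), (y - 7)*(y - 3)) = y - 3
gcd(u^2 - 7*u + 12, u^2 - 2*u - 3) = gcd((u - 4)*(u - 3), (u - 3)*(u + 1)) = u - 3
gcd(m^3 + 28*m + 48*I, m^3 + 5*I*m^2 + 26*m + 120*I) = m + 4*I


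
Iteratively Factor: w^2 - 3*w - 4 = (w + 1)*(w - 4)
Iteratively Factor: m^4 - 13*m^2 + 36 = (m - 3)*(m^3 + 3*m^2 - 4*m - 12) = (m - 3)*(m - 2)*(m^2 + 5*m + 6) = (m - 3)*(m - 2)*(m + 2)*(m + 3)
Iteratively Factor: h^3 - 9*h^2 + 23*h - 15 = (h - 1)*(h^2 - 8*h + 15) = (h - 3)*(h - 1)*(h - 5)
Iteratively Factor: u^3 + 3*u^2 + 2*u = (u + 2)*(u^2 + u) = u*(u + 2)*(u + 1)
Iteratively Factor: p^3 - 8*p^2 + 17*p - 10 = (p - 1)*(p^2 - 7*p + 10) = (p - 2)*(p - 1)*(p - 5)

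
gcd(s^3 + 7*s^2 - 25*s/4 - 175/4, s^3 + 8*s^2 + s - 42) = s + 7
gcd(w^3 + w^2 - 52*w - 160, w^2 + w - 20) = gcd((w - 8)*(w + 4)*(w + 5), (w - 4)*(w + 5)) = w + 5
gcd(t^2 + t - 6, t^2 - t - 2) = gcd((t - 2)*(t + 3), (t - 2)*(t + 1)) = t - 2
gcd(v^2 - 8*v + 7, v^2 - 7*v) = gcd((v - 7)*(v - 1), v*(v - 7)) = v - 7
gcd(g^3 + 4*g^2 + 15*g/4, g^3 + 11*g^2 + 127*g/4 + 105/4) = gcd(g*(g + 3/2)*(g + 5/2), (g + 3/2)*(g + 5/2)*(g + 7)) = g^2 + 4*g + 15/4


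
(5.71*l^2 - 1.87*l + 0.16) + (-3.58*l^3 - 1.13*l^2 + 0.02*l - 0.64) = -3.58*l^3 + 4.58*l^2 - 1.85*l - 0.48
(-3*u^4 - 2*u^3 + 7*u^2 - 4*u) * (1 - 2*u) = 6*u^5 + u^4 - 16*u^3 + 15*u^2 - 4*u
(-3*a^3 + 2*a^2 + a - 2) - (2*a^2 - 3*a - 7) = -3*a^3 + 4*a + 5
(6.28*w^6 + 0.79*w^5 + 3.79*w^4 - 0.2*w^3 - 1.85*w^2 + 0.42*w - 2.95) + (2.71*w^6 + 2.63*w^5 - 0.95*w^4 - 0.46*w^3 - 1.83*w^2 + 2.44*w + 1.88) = 8.99*w^6 + 3.42*w^5 + 2.84*w^4 - 0.66*w^3 - 3.68*w^2 + 2.86*w - 1.07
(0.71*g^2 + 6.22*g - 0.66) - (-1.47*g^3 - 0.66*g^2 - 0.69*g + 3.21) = 1.47*g^3 + 1.37*g^2 + 6.91*g - 3.87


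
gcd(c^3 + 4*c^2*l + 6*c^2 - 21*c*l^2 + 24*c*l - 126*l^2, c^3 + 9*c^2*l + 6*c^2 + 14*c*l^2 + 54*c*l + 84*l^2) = c^2 + 7*c*l + 6*c + 42*l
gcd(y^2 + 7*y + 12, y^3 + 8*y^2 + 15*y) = y + 3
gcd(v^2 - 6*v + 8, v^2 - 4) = v - 2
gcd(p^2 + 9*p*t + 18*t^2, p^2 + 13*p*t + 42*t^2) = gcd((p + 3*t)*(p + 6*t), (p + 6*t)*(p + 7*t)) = p + 6*t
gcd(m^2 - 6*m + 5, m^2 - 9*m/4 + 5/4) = m - 1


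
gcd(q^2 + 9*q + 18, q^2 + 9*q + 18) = q^2 + 9*q + 18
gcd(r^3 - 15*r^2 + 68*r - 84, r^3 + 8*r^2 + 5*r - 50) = r - 2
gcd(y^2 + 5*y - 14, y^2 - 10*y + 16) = y - 2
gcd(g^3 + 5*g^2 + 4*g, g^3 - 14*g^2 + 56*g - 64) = 1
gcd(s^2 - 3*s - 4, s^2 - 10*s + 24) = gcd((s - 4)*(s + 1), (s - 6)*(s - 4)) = s - 4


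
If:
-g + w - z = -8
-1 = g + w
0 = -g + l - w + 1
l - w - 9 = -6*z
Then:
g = 32/11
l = -2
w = -43/11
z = 13/11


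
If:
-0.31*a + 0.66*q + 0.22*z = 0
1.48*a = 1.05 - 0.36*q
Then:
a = 0.0727673649393605*z + 0.636714443219405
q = 0.299062844542448 - 0.299154722528482*z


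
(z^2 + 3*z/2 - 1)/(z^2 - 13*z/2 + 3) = (z + 2)/(z - 6)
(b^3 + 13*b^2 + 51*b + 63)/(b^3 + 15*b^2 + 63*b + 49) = (b^2 + 6*b + 9)/(b^2 + 8*b + 7)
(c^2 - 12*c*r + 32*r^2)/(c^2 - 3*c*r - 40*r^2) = (c - 4*r)/(c + 5*r)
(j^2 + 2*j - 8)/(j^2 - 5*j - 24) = (-j^2 - 2*j + 8)/(-j^2 + 5*j + 24)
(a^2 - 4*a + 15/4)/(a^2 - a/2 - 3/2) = (a - 5/2)/(a + 1)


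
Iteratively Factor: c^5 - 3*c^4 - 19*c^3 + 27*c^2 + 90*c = (c - 3)*(c^4 - 19*c^2 - 30*c) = (c - 5)*(c - 3)*(c^3 + 5*c^2 + 6*c) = (c - 5)*(c - 3)*(c + 2)*(c^2 + 3*c) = (c - 5)*(c - 3)*(c + 2)*(c + 3)*(c)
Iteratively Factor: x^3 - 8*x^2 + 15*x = (x - 5)*(x^2 - 3*x) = x*(x - 5)*(x - 3)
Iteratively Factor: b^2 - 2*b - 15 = (b - 5)*(b + 3)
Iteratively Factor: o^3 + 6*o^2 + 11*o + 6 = (o + 2)*(o^2 + 4*o + 3) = (o + 2)*(o + 3)*(o + 1)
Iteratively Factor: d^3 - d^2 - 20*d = (d + 4)*(d^2 - 5*d) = (d - 5)*(d + 4)*(d)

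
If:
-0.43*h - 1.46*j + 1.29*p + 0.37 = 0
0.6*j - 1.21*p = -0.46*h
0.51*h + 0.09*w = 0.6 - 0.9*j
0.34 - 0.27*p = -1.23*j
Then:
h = 38.06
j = 3.25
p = 16.08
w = -241.57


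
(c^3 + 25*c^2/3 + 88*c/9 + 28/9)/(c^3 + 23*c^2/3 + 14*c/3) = (c + 2/3)/c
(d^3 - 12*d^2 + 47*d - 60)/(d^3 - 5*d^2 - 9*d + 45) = (d - 4)/(d + 3)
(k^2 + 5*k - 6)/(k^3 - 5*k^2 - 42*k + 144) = (k - 1)/(k^2 - 11*k + 24)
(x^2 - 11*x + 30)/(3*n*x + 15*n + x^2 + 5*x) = (x^2 - 11*x + 30)/(3*n*x + 15*n + x^2 + 5*x)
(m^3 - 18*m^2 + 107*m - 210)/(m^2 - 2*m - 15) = (m^2 - 13*m + 42)/(m + 3)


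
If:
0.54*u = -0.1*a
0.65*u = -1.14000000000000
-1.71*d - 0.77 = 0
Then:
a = 9.47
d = -0.45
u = -1.75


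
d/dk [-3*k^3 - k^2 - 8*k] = -9*k^2 - 2*k - 8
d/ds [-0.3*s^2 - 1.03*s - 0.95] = -0.6*s - 1.03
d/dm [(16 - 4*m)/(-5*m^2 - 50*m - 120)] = 4*(m^2 + 10*m - 2*(m - 4)*(m + 5) + 24)/(5*(m^2 + 10*m + 24)^2)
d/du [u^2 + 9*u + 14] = 2*u + 9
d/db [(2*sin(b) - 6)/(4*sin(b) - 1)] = 22*cos(b)/(4*sin(b) - 1)^2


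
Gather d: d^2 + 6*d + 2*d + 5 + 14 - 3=d^2 + 8*d + 16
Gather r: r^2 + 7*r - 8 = r^2 + 7*r - 8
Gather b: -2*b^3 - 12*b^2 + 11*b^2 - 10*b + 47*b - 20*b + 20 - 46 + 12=-2*b^3 - b^2 + 17*b - 14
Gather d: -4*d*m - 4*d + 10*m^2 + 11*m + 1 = d*(-4*m - 4) + 10*m^2 + 11*m + 1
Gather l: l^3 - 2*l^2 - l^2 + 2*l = l^3 - 3*l^2 + 2*l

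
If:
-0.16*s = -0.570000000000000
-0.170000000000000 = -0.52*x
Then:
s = 3.56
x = 0.33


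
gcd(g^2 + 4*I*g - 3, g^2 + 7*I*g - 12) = g + 3*I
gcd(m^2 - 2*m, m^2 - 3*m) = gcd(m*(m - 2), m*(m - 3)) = m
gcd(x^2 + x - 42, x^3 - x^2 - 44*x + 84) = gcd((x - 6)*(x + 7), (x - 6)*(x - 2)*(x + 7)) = x^2 + x - 42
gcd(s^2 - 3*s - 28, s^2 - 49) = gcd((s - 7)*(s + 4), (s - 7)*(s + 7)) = s - 7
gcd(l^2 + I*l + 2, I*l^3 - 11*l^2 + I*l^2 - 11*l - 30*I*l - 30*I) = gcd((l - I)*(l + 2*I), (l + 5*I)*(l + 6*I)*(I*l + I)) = 1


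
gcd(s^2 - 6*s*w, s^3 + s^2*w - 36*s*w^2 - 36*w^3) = s - 6*w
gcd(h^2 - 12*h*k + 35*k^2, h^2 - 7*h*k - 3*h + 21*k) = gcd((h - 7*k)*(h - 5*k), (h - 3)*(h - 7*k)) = h - 7*k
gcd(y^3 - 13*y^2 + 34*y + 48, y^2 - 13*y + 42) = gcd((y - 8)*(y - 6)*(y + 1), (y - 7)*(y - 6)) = y - 6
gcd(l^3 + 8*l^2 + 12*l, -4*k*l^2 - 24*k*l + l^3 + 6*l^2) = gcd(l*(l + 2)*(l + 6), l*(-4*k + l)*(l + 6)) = l^2 + 6*l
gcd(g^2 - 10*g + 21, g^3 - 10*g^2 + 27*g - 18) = g - 3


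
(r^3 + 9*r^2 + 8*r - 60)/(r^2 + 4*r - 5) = (r^2 + 4*r - 12)/(r - 1)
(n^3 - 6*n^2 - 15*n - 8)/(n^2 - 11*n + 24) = (n^2 + 2*n + 1)/(n - 3)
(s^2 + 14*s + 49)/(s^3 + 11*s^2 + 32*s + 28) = (s + 7)/(s^2 + 4*s + 4)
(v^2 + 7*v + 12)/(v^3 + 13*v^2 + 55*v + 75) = (v + 4)/(v^2 + 10*v + 25)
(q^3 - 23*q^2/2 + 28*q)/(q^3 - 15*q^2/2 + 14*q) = (q - 8)/(q - 4)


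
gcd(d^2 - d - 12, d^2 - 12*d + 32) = d - 4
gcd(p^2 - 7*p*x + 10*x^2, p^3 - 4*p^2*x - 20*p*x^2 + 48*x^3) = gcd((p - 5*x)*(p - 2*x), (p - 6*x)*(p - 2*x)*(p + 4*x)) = -p + 2*x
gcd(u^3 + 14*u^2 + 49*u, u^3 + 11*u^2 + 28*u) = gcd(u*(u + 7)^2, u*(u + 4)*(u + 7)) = u^2 + 7*u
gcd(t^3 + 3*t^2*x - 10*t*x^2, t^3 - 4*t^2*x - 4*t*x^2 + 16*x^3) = -t + 2*x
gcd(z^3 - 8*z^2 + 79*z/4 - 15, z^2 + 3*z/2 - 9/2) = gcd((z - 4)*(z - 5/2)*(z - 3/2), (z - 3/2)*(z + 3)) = z - 3/2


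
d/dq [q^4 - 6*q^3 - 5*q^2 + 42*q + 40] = 4*q^3 - 18*q^2 - 10*q + 42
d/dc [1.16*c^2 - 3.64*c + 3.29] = 2.32*c - 3.64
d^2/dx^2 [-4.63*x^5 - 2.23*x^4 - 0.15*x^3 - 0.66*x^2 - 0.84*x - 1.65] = -92.6*x^3 - 26.76*x^2 - 0.9*x - 1.32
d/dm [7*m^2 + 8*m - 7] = 14*m + 8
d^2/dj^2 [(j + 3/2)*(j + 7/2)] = 2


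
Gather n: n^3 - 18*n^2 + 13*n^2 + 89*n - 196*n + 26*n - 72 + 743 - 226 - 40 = n^3 - 5*n^2 - 81*n + 405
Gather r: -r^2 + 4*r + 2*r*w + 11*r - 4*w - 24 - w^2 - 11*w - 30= -r^2 + r*(2*w + 15) - w^2 - 15*w - 54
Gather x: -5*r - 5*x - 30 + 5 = -5*r - 5*x - 25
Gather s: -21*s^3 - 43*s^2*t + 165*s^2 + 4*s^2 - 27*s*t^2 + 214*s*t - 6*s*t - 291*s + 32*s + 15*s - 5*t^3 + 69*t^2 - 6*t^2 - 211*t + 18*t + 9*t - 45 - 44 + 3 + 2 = -21*s^3 + s^2*(169 - 43*t) + s*(-27*t^2 + 208*t - 244) - 5*t^3 + 63*t^2 - 184*t - 84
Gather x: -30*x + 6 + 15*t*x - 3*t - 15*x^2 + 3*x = -3*t - 15*x^2 + x*(15*t - 27) + 6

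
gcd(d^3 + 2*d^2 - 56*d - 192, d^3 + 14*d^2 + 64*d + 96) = d^2 + 10*d + 24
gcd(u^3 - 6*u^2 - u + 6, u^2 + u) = u + 1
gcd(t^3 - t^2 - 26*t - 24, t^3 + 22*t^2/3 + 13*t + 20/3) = t + 1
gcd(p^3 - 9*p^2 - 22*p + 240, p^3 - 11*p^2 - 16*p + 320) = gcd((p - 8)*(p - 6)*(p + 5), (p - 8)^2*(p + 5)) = p^2 - 3*p - 40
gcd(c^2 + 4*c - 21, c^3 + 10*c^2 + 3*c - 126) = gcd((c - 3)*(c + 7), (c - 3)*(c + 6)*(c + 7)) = c^2 + 4*c - 21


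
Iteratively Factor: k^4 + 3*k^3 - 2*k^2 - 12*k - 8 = (k + 2)*(k^3 + k^2 - 4*k - 4) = (k + 2)^2*(k^2 - k - 2) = (k - 2)*(k + 2)^2*(k + 1)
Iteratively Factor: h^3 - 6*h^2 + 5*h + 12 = (h + 1)*(h^2 - 7*h + 12) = (h - 3)*(h + 1)*(h - 4)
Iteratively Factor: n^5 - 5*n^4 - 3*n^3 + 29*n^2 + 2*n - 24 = (n + 1)*(n^4 - 6*n^3 + 3*n^2 + 26*n - 24) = (n + 1)*(n + 2)*(n^3 - 8*n^2 + 19*n - 12) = (n - 3)*(n + 1)*(n + 2)*(n^2 - 5*n + 4) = (n - 4)*(n - 3)*(n + 1)*(n + 2)*(n - 1)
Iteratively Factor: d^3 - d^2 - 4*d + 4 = (d - 2)*(d^2 + d - 2) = (d - 2)*(d - 1)*(d + 2)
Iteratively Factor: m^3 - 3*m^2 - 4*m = (m + 1)*(m^2 - 4*m) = m*(m + 1)*(m - 4)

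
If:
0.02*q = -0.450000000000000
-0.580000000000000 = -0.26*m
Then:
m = 2.23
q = -22.50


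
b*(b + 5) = b^2 + 5*b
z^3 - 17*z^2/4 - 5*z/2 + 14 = (z - 4)*(z - 2)*(z + 7/4)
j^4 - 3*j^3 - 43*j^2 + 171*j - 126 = (j - 6)*(j - 3)*(j - 1)*(j + 7)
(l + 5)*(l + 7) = l^2 + 12*l + 35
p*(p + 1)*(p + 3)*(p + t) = p^4 + p^3*t + 4*p^3 + 4*p^2*t + 3*p^2 + 3*p*t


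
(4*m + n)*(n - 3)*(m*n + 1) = 4*m^2*n^2 - 12*m^2*n + m*n^3 - 3*m*n^2 + 4*m*n - 12*m + n^2 - 3*n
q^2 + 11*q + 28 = (q + 4)*(q + 7)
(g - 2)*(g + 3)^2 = g^3 + 4*g^2 - 3*g - 18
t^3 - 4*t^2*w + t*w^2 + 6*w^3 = (t - 3*w)*(t - 2*w)*(t + w)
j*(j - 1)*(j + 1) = j^3 - j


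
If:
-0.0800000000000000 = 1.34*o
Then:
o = -0.06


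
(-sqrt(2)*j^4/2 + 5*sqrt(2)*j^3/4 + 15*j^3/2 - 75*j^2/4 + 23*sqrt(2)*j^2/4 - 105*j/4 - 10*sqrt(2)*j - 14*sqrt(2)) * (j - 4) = -sqrt(2)*j^5/2 + 13*sqrt(2)*j^4/4 + 15*j^4/2 - 195*j^3/4 + 3*sqrt(2)*j^3/4 - 33*sqrt(2)*j^2 + 195*j^2/4 + 26*sqrt(2)*j + 105*j + 56*sqrt(2)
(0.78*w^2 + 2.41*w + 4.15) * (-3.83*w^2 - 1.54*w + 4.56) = -2.9874*w^4 - 10.4315*w^3 - 16.0491*w^2 + 4.5986*w + 18.924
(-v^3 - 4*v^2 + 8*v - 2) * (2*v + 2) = -2*v^4 - 10*v^3 + 8*v^2 + 12*v - 4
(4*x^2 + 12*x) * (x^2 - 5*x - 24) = 4*x^4 - 8*x^3 - 156*x^2 - 288*x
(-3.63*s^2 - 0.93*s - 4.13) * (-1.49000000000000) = 5.4087*s^2 + 1.3857*s + 6.1537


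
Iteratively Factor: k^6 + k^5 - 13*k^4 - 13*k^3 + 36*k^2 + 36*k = (k + 2)*(k^5 - k^4 - 11*k^3 + 9*k^2 + 18*k) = (k + 1)*(k + 2)*(k^4 - 2*k^3 - 9*k^2 + 18*k) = (k - 3)*(k + 1)*(k + 2)*(k^3 + k^2 - 6*k) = (k - 3)*(k + 1)*(k + 2)*(k + 3)*(k^2 - 2*k) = (k - 3)*(k - 2)*(k + 1)*(k + 2)*(k + 3)*(k)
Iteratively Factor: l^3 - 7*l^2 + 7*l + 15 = (l - 3)*(l^2 - 4*l - 5) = (l - 3)*(l + 1)*(l - 5)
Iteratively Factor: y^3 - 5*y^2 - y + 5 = (y + 1)*(y^2 - 6*y + 5) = (y - 1)*(y + 1)*(y - 5)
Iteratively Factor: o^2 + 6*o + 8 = (o + 2)*(o + 4)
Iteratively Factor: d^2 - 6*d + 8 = (d - 4)*(d - 2)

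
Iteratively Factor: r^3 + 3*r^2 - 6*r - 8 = (r + 4)*(r^2 - r - 2) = (r + 1)*(r + 4)*(r - 2)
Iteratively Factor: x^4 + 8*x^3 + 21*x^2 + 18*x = (x)*(x^3 + 8*x^2 + 21*x + 18) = x*(x + 3)*(x^2 + 5*x + 6) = x*(x + 2)*(x + 3)*(x + 3)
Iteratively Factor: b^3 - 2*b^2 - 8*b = (b + 2)*(b^2 - 4*b) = b*(b + 2)*(b - 4)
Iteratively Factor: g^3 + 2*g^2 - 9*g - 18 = (g + 3)*(g^2 - g - 6) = (g - 3)*(g + 3)*(g + 2)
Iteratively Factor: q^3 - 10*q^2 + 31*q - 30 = (q - 2)*(q^2 - 8*q + 15) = (q - 3)*(q - 2)*(q - 5)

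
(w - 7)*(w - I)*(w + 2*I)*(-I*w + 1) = -I*w^4 + 2*w^3 + 7*I*w^3 - 14*w^2 - I*w^2 + 2*w + 7*I*w - 14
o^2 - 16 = (o - 4)*(o + 4)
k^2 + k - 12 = (k - 3)*(k + 4)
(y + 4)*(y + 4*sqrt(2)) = y^2 + 4*y + 4*sqrt(2)*y + 16*sqrt(2)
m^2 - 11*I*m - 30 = (m - 6*I)*(m - 5*I)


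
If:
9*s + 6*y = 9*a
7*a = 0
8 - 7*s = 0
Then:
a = 0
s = 8/7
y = -12/7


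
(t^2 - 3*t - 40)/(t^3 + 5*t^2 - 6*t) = (t^2 - 3*t - 40)/(t*(t^2 + 5*t - 6))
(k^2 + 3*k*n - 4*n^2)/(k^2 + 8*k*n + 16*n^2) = (k - n)/(k + 4*n)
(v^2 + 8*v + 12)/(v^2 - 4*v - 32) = (v^2 + 8*v + 12)/(v^2 - 4*v - 32)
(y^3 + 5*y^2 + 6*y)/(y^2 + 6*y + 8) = y*(y + 3)/(y + 4)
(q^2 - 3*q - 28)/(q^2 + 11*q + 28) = (q - 7)/(q + 7)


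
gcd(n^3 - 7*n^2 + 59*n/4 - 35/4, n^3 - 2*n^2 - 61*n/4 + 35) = n^2 - 6*n + 35/4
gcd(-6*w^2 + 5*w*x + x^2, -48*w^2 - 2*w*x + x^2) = 6*w + x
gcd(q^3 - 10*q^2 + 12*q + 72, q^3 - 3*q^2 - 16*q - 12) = q^2 - 4*q - 12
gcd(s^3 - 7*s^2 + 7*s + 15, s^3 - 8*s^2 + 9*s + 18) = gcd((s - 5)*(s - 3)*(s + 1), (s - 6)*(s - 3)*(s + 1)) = s^2 - 2*s - 3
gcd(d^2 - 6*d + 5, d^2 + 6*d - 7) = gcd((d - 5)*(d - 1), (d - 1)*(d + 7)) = d - 1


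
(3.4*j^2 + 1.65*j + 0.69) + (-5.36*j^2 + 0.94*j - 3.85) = -1.96*j^2 + 2.59*j - 3.16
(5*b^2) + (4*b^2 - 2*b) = 9*b^2 - 2*b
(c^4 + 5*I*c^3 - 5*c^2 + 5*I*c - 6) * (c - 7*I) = c^5 - 2*I*c^4 + 30*c^3 + 40*I*c^2 + 29*c + 42*I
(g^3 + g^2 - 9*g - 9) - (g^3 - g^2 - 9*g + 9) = 2*g^2 - 18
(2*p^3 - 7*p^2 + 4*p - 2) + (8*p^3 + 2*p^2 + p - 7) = 10*p^3 - 5*p^2 + 5*p - 9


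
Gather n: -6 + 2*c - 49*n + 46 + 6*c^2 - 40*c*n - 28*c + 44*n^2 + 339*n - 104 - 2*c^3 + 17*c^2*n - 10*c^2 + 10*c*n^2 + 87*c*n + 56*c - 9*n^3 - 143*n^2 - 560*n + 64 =-2*c^3 - 4*c^2 + 30*c - 9*n^3 + n^2*(10*c - 99) + n*(17*c^2 + 47*c - 270)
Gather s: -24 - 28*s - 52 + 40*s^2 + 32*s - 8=40*s^2 + 4*s - 84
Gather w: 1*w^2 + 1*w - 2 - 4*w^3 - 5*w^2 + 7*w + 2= -4*w^3 - 4*w^2 + 8*w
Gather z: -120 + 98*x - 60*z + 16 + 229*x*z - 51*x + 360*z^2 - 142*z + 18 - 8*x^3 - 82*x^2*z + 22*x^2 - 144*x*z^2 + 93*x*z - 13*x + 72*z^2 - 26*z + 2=-8*x^3 + 22*x^2 + 34*x + z^2*(432 - 144*x) + z*(-82*x^2 + 322*x - 228) - 84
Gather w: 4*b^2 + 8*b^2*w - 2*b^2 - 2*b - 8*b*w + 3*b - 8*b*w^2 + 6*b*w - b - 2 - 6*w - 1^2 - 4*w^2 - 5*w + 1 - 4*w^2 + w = 2*b^2 + w^2*(-8*b - 8) + w*(8*b^2 - 2*b - 10) - 2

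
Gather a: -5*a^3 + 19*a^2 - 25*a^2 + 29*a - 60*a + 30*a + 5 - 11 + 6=-5*a^3 - 6*a^2 - a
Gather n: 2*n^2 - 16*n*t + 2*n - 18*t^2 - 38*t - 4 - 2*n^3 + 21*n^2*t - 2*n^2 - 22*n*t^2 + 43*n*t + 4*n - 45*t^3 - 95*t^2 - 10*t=-2*n^3 + 21*n^2*t + n*(-22*t^2 + 27*t + 6) - 45*t^3 - 113*t^2 - 48*t - 4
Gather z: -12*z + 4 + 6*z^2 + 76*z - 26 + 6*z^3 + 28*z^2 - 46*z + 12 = 6*z^3 + 34*z^2 + 18*z - 10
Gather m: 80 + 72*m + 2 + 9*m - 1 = 81*m + 81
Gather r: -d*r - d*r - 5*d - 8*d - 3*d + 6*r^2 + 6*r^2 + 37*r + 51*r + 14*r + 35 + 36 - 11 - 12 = -16*d + 12*r^2 + r*(102 - 2*d) + 48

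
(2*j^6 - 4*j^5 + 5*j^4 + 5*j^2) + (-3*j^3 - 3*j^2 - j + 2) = 2*j^6 - 4*j^5 + 5*j^4 - 3*j^3 + 2*j^2 - j + 2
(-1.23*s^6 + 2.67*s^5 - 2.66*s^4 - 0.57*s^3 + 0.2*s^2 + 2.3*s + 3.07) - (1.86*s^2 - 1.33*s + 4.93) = -1.23*s^6 + 2.67*s^5 - 2.66*s^4 - 0.57*s^3 - 1.66*s^2 + 3.63*s - 1.86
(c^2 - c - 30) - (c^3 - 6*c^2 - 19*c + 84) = -c^3 + 7*c^2 + 18*c - 114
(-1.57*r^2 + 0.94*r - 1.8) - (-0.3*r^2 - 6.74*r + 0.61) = -1.27*r^2 + 7.68*r - 2.41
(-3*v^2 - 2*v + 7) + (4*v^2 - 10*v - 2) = v^2 - 12*v + 5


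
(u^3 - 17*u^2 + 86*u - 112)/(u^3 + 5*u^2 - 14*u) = (u^2 - 15*u + 56)/(u*(u + 7))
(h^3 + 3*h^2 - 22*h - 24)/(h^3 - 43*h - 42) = (h - 4)/(h - 7)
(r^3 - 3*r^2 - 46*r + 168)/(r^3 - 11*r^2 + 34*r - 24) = (r + 7)/(r - 1)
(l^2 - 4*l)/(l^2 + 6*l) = (l - 4)/(l + 6)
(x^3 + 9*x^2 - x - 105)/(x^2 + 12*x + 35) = x - 3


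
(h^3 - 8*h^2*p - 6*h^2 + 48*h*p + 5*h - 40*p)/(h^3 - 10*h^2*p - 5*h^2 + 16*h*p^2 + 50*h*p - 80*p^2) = (1 - h)/(-h + 2*p)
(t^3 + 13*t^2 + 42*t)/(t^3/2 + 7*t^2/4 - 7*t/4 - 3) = 4*t*(t^2 + 13*t + 42)/(2*t^3 + 7*t^2 - 7*t - 12)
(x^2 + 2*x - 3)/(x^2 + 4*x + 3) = (x - 1)/(x + 1)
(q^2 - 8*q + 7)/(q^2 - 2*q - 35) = (q - 1)/(q + 5)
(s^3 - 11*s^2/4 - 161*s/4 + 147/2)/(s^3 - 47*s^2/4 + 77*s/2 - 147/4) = (s + 6)/(s - 3)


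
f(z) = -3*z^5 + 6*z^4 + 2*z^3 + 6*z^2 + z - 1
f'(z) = -15*z^4 + 24*z^3 + 6*z^2 + 12*z + 1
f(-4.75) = 10223.88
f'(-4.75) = -10128.75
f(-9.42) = 268618.54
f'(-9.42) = -137753.38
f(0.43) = 0.86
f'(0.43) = 8.66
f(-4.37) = 6911.56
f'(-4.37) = -7410.12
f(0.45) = 1.04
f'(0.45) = 9.19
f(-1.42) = 45.67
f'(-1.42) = -133.65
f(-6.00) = 30881.00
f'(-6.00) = -24479.00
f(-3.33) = 1954.54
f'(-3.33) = -2703.11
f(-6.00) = 30881.00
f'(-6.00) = -24479.00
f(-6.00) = 30881.00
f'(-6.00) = -24479.00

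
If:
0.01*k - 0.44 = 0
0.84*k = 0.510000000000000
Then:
No Solution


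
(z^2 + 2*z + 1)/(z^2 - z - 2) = (z + 1)/(z - 2)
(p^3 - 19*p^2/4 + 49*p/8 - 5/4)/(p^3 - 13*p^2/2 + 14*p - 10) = (p - 1/4)/(p - 2)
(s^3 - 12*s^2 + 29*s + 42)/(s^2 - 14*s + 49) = (s^2 - 5*s - 6)/(s - 7)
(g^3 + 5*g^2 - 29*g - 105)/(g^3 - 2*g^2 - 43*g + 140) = (g + 3)/(g - 4)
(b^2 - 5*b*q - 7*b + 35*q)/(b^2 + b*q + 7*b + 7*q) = (b^2 - 5*b*q - 7*b + 35*q)/(b^2 + b*q + 7*b + 7*q)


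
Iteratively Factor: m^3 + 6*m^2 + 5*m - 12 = (m - 1)*(m^2 + 7*m + 12) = (m - 1)*(m + 4)*(m + 3)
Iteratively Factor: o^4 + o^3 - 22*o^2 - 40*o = (o + 2)*(o^3 - o^2 - 20*o) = (o + 2)*(o + 4)*(o^2 - 5*o) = (o - 5)*(o + 2)*(o + 4)*(o)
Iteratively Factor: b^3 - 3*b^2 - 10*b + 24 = (b - 2)*(b^2 - b - 12) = (b - 4)*(b - 2)*(b + 3)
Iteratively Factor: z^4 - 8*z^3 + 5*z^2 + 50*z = (z + 2)*(z^3 - 10*z^2 + 25*z) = z*(z + 2)*(z^2 - 10*z + 25) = z*(z - 5)*(z + 2)*(z - 5)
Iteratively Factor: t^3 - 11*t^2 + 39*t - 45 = (t - 3)*(t^2 - 8*t + 15) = (t - 5)*(t - 3)*(t - 3)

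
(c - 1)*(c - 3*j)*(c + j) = c^3 - 2*c^2*j - c^2 - 3*c*j^2 + 2*c*j + 3*j^2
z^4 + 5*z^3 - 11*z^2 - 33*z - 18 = (z - 3)*(z + 1)^2*(z + 6)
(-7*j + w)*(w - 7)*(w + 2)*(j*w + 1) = -7*j^2*w^3 + 35*j^2*w^2 + 98*j^2*w + j*w^4 - 5*j*w^3 - 21*j*w^2 + 35*j*w + 98*j + w^3 - 5*w^2 - 14*w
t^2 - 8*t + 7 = (t - 7)*(t - 1)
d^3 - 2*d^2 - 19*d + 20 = (d - 5)*(d - 1)*(d + 4)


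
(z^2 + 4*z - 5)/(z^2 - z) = (z + 5)/z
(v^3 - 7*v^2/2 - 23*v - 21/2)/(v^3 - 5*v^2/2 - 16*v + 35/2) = (2*v^3 - 7*v^2 - 46*v - 21)/(2*v^3 - 5*v^2 - 32*v + 35)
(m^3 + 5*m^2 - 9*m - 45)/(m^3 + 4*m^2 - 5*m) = (m^2 - 9)/(m*(m - 1))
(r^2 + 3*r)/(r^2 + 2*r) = (r + 3)/(r + 2)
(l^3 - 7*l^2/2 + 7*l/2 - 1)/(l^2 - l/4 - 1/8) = 4*(l^2 - 3*l + 2)/(4*l + 1)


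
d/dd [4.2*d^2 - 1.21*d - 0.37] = 8.4*d - 1.21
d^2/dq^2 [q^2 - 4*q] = 2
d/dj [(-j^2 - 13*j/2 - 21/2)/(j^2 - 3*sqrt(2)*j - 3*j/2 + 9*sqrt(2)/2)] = ((-4*j - 13)*(2*j^2 - 6*sqrt(2)*j - 3*j + 9*sqrt(2)) - (-4*j + 3 + 6*sqrt(2))*(2*j^2 + 13*j + 21))/(2*j^2 - 6*sqrt(2)*j - 3*j + 9*sqrt(2))^2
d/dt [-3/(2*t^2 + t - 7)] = 3*(4*t + 1)/(2*t^2 + t - 7)^2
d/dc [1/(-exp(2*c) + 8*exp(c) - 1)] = 2*(exp(c) - 4)*exp(c)/(exp(2*c) - 8*exp(c) + 1)^2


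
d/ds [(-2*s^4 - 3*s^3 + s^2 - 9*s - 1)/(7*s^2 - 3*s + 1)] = (-28*s^5 - 3*s^4 + 10*s^3 + 51*s^2 + 16*s - 12)/(49*s^4 - 42*s^3 + 23*s^2 - 6*s + 1)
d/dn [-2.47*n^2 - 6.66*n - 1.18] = -4.94*n - 6.66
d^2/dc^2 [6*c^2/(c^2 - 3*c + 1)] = 12*(3*c^3 - 3*c^2 + 1)/(c^6 - 9*c^5 + 30*c^4 - 45*c^3 + 30*c^2 - 9*c + 1)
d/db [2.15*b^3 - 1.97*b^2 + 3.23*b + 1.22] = 6.45*b^2 - 3.94*b + 3.23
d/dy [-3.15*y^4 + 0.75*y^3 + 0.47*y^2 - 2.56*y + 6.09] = -12.6*y^3 + 2.25*y^2 + 0.94*y - 2.56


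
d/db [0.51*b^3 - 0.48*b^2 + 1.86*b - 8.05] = 1.53*b^2 - 0.96*b + 1.86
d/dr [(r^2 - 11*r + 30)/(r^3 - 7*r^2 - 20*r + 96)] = (-r^4 + 22*r^3 - 187*r^2 + 612*r - 456)/(r^6 - 14*r^5 + 9*r^4 + 472*r^3 - 944*r^2 - 3840*r + 9216)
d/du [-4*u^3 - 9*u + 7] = -12*u^2 - 9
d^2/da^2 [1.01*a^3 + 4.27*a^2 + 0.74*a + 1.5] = 6.06*a + 8.54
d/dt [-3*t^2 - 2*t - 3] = -6*t - 2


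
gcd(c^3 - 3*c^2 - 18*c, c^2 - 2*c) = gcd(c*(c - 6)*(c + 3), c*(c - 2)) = c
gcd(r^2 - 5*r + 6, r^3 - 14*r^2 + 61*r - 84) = r - 3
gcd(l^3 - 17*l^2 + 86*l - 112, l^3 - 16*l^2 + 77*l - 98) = l^2 - 9*l + 14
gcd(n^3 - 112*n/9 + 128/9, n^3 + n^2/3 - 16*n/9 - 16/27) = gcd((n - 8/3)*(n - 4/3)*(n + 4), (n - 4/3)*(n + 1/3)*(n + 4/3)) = n - 4/3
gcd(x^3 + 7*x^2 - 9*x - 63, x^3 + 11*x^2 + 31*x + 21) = x^2 + 10*x + 21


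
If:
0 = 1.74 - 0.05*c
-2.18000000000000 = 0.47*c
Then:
No Solution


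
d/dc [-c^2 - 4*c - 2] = -2*c - 4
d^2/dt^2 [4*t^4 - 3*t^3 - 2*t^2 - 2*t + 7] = 48*t^2 - 18*t - 4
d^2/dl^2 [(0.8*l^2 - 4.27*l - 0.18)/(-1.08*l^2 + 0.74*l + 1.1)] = (-8.88178419700125e-16*l^4 + 8.68233600000001*l^3 - 4.442688*l^2 + 29.573424*l - 8.262744)/(1.259712*l^6 - 2.589408*l^5 - 2.074896*l^4 + 4.869496*l^3 + 2.11332*l^2 - 2.6862*l - 1.331)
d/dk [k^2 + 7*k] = 2*k + 7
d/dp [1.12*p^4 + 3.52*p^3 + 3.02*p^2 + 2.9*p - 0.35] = 4.48*p^3 + 10.56*p^2 + 6.04*p + 2.9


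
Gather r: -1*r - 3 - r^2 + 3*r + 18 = -r^2 + 2*r + 15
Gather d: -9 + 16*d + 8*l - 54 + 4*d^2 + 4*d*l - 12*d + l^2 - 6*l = 4*d^2 + d*(4*l + 4) + l^2 + 2*l - 63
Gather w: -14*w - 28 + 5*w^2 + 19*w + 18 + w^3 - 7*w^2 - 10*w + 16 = w^3 - 2*w^2 - 5*w + 6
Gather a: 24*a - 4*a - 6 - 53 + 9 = 20*a - 50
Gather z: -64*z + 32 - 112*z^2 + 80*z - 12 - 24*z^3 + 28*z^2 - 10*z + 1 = -24*z^3 - 84*z^2 + 6*z + 21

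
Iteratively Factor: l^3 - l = (l + 1)*(l^2 - l) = l*(l + 1)*(l - 1)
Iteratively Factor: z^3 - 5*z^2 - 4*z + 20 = (z - 5)*(z^2 - 4) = (z - 5)*(z + 2)*(z - 2)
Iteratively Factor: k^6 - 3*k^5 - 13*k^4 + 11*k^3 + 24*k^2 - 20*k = (k - 1)*(k^5 - 2*k^4 - 15*k^3 - 4*k^2 + 20*k) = (k - 1)*(k + 2)*(k^4 - 4*k^3 - 7*k^2 + 10*k) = (k - 1)^2*(k + 2)*(k^3 - 3*k^2 - 10*k) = (k - 1)^2*(k + 2)^2*(k^2 - 5*k) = (k - 5)*(k - 1)^2*(k + 2)^2*(k)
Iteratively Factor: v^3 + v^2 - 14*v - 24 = (v + 3)*(v^2 - 2*v - 8) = (v - 4)*(v + 3)*(v + 2)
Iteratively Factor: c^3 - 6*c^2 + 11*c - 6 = (c - 2)*(c^2 - 4*c + 3) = (c - 3)*(c - 2)*(c - 1)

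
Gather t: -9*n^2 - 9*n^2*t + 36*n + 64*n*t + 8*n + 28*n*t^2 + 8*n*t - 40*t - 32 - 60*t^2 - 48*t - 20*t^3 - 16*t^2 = -9*n^2 + 44*n - 20*t^3 + t^2*(28*n - 76) + t*(-9*n^2 + 72*n - 88) - 32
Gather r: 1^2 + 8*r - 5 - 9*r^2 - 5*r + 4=-9*r^2 + 3*r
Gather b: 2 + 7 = 9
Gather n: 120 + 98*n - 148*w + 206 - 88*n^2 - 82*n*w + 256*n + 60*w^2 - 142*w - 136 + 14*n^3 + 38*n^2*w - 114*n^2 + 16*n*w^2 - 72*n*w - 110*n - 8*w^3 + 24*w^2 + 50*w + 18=14*n^3 + n^2*(38*w - 202) + n*(16*w^2 - 154*w + 244) - 8*w^3 + 84*w^2 - 240*w + 208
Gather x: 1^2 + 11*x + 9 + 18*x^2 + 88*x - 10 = 18*x^2 + 99*x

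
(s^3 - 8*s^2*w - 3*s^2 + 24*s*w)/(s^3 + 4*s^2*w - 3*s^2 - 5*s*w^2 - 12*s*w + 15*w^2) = s*(s - 8*w)/(s^2 + 4*s*w - 5*w^2)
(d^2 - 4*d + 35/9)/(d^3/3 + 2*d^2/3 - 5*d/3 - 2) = (9*d^2 - 36*d + 35)/(3*(d^3 + 2*d^2 - 5*d - 6))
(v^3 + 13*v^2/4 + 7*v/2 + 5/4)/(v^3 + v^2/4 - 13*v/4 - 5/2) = (v + 1)/(v - 2)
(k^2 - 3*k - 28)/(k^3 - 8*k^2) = (k^2 - 3*k - 28)/(k^2*(k - 8))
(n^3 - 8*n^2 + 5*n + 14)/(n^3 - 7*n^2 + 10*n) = (n^2 - 6*n - 7)/(n*(n - 5))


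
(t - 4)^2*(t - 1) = t^3 - 9*t^2 + 24*t - 16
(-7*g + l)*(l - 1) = -7*g*l + 7*g + l^2 - l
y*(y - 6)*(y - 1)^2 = y^4 - 8*y^3 + 13*y^2 - 6*y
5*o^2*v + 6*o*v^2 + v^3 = v*(o + v)*(5*o + v)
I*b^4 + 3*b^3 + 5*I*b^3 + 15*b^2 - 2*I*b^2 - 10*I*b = b*(b + 5)*(b - 2*I)*(I*b + 1)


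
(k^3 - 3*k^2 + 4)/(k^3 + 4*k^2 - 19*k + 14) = (k^2 - k - 2)/(k^2 + 6*k - 7)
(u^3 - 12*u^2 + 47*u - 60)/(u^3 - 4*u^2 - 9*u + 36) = (u - 5)/(u + 3)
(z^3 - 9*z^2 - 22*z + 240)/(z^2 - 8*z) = z - 1 - 30/z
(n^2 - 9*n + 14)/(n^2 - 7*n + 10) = (n - 7)/(n - 5)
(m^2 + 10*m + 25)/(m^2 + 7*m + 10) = (m + 5)/(m + 2)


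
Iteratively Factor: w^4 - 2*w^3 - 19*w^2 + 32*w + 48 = (w - 3)*(w^3 + w^2 - 16*w - 16) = (w - 4)*(w - 3)*(w^2 + 5*w + 4) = (w - 4)*(w - 3)*(w + 1)*(w + 4)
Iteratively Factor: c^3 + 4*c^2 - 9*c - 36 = (c + 4)*(c^2 - 9) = (c + 3)*(c + 4)*(c - 3)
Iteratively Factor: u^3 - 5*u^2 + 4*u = (u - 1)*(u^2 - 4*u) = (u - 4)*(u - 1)*(u)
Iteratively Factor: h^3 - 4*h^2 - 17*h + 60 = (h + 4)*(h^2 - 8*h + 15) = (h - 5)*(h + 4)*(h - 3)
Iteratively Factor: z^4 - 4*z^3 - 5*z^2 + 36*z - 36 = (z + 3)*(z^3 - 7*z^2 + 16*z - 12) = (z - 2)*(z + 3)*(z^2 - 5*z + 6) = (z - 2)^2*(z + 3)*(z - 3)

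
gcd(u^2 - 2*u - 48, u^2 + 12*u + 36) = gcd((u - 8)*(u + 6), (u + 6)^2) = u + 6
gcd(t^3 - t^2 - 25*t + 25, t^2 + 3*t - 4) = t - 1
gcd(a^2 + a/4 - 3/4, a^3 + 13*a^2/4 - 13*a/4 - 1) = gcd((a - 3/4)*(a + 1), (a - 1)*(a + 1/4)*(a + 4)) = 1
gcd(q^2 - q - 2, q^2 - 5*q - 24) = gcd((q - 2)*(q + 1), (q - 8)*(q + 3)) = 1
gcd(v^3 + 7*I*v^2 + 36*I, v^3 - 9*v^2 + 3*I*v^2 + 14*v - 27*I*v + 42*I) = v + 3*I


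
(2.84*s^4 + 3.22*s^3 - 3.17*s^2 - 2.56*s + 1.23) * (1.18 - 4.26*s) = -12.0984*s^5 - 10.366*s^4 + 17.3038*s^3 + 7.165*s^2 - 8.2606*s + 1.4514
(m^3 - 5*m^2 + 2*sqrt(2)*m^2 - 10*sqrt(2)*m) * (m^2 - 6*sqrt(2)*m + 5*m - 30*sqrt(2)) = m^5 - 4*sqrt(2)*m^4 - 49*m^3 + 100*sqrt(2)*m^2 + 600*m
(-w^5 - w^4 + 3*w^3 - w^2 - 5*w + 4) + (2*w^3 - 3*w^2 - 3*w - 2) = -w^5 - w^4 + 5*w^3 - 4*w^2 - 8*w + 2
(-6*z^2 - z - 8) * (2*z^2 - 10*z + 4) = -12*z^4 + 58*z^3 - 30*z^2 + 76*z - 32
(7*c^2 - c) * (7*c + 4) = 49*c^3 + 21*c^2 - 4*c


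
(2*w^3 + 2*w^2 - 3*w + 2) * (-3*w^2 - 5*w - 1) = -6*w^5 - 16*w^4 - 3*w^3 + 7*w^2 - 7*w - 2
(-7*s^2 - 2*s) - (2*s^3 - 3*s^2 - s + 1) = -2*s^3 - 4*s^2 - s - 1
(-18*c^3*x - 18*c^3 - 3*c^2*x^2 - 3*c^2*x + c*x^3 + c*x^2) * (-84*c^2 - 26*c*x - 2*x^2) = 1512*c^5*x + 1512*c^5 + 720*c^4*x^2 + 720*c^4*x + 30*c^3*x^3 + 30*c^3*x^2 - 20*c^2*x^4 - 20*c^2*x^3 - 2*c*x^5 - 2*c*x^4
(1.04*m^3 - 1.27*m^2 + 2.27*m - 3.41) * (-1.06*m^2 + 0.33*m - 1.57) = -1.1024*m^5 + 1.6894*m^4 - 4.4581*m^3 + 6.3576*m^2 - 4.6892*m + 5.3537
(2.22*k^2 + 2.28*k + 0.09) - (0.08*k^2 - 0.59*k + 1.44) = 2.14*k^2 + 2.87*k - 1.35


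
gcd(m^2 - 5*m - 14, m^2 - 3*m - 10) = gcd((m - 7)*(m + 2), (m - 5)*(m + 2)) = m + 2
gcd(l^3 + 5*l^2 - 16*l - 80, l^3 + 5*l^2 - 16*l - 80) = l^3 + 5*l^2 - 16*l - 80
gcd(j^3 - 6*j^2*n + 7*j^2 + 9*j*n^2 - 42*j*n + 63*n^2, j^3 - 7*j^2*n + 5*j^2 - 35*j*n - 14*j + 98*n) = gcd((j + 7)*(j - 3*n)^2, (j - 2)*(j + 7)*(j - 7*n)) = j + 7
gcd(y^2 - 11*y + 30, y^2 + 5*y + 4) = 1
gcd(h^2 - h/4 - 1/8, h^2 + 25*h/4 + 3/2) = h + 1/4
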